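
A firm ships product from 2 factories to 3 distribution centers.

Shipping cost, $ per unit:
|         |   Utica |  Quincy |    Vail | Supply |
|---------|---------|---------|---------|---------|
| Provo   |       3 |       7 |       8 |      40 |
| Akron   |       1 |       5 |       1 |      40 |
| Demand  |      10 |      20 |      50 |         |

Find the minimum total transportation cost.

Optimal allocation:
  Provo->Utica: 10 × $3 = $30
  Provo->Quincy: 20 × $7 = $140
  Provo->Vail: 10 × $8 = $80
  Akron->Vail: 40 × $1 = $40
Total = 30 + 140 + 80 + 40 = $290.
(Supply check: Provo ships 40; Akron ships 40.)

290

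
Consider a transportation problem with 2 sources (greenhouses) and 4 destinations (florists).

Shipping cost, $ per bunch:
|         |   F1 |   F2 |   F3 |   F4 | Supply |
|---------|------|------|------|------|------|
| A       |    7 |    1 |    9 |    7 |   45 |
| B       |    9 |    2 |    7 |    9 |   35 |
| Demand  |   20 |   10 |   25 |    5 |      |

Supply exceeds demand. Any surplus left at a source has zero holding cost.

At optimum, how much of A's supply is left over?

An optimal plan:
  A→F1: 20 × $7 = $140
  A→F2: 10 × $1 = $10
  A→F4: 5 × $7 = $35
  B→F3: 25 × $7 = $175
Total cost = $360.
A ships 35 of its 45, leaving 10.

10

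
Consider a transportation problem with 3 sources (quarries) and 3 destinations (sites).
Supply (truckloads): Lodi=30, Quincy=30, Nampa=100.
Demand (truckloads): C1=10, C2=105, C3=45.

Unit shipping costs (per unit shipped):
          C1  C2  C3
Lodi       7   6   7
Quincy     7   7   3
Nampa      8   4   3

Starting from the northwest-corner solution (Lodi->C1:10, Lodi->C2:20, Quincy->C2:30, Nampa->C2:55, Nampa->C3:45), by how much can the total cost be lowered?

Current plan cost = 10·7 + 20·6 + 30·7 + 55·4 + 45·3 = 755.
Optimal plan:
  Lodi–C1: 10 × 7 = 70
  Lodi–C2: 20 × 6 = 120
  Quincy–C3: 30 × 3 = 90
  Nampa–C2: 85 × 4 = 340
  Nampa–C3: 15 × 3 = 45
Optimal cost = 665.
Saving = 755 − 665 = 90.

90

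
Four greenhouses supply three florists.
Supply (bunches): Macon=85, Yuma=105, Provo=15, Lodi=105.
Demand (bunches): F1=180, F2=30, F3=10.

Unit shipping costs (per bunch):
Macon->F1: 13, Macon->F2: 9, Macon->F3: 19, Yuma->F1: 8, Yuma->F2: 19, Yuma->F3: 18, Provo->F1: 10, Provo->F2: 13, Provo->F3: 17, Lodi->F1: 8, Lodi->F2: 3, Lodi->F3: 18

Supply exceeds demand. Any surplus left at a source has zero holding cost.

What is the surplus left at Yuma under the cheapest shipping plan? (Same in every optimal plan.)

An optimal plan:
  Yuma→F1: 105 × 8 = 840
  Provo→F3: 10 × 17 = 170
  Lodi→F1: 75 × 8 = 600
  Lodi→F2: 30 × 3 = 90
Total cost = 1700.
Yuma ships 105 of its 105, leaving 0.

0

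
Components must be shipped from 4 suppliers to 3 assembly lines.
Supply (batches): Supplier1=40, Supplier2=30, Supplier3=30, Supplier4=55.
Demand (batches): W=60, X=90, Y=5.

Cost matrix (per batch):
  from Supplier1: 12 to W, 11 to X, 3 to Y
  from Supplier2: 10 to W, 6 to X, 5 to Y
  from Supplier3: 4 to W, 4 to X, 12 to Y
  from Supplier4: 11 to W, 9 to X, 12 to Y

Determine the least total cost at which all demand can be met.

1225

A cheapest plan:
  Supplier1->W: 30 × 12 = 360
  Supplier1->X: 5 × 11 = 55
  Supplier1->Y: 5 × 3 = 15
  Supplier2->X: 30 × 6 = 180
  Supplier3->W: 30 × 4 = 120
  Supplier4->X: 55 × 9 = 495
Total = 360 + 55 + 15 + 180 + 120 + 495 = 1225.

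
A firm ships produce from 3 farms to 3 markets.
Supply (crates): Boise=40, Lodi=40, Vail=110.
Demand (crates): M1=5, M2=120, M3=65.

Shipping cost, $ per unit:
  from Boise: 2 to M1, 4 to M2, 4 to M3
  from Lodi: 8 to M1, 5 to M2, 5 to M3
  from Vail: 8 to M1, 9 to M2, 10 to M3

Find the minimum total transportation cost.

1340

Optimal allocation:
  Boise→M1: 5 × $2 = $10
  Boise→M3: 35 × $4 = $140
  Lodi→M2: 10 × $5 = $50
  Lodi→M3: 30 × $5 = $150
  Vail→M2: 110 × $9 = $990
Total = 10 + 140 + 50 + 150 + 990 = $1340.
(Supply check: Boise ships 40; Lodi ships 40; Vail ships 110.)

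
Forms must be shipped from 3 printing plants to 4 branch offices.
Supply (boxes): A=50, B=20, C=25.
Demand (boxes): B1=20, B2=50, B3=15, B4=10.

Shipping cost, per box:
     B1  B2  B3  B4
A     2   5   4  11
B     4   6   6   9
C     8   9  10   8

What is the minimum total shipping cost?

An optimal shipping plan:
  A–B1: 20 × 2 = 40
  A–B2: 15 × 5 = 75
  A–B3: 15 × 4 = 60
  B–B2: 20 × 6 = 120
  C–B2: 15 × 9 = 135
  C–B4: 10 × 8 = 80
Total = 40 + 75 + 60 + 120 + 135 + 80 = 510.

510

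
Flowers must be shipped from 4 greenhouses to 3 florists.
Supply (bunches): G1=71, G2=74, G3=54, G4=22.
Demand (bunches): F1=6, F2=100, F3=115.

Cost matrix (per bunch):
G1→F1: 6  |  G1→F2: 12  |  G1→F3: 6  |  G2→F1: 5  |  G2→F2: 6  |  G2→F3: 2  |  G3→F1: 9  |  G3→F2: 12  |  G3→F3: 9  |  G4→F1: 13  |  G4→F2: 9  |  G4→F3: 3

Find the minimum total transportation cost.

A cheapest plan:
  G1->F1: 6 bunches
  G1->F3: 65 bunches
  G2->F2: 46 bunches
  G2->F3: 28 bunches
  G3->F2: 54 bunches
  G4->F3: 22 bunches
Total cost = 1472.

1472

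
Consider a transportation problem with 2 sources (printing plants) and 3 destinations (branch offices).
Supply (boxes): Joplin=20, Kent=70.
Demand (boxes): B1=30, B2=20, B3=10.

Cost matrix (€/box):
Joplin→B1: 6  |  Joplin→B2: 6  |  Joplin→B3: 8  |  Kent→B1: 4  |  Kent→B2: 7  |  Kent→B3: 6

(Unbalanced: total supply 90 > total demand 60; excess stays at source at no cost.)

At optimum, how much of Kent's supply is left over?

30

An optimal plan:
  Joplin→B2: 20 × €6 = €120
  Kent→B1: 30 × €4 = €120
  Kent→B3: 10 × €6 = €60
Total cost = €300.
Kent ships 40 of its 70, leaving 30.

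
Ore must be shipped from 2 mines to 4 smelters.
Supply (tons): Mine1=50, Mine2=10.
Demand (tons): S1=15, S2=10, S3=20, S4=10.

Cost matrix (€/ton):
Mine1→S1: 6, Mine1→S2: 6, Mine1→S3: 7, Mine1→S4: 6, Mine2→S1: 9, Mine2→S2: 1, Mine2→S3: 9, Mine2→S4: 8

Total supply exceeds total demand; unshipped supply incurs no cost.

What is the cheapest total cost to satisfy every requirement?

A cheapest plan:
  Mine1–S1: 15 tons
  Mine1–S3: 20 tons
  Mine1–S4: 10 tons
  Mine2–S2: 10 tons
Total cost = €300.

300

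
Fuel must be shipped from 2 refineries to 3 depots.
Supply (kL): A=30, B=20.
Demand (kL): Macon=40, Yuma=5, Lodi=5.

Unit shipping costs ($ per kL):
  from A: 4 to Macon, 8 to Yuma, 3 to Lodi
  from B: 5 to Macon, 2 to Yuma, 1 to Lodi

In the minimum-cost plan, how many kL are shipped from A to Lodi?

Solving gives:
  A–Macon: 30 × $4 = $120
  B–Macon: 10 × $5 = $50
  B–Yuma: 5 × $2 = $10
  B–Lodi: 5 × $1 = $5
Total cost = $185.
The route A→Lodi is not used.

0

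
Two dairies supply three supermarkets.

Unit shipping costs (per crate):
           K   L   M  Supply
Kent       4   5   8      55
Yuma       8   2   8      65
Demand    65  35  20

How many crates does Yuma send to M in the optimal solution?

Solving gives:
  Kent->K: 55 × 4 = 220
  Yuma->K: 10 × 8 = 80
  Yuma->L: 35 × 2 = 70
  Yuma->M: 20 × 8 = 160
Total cost = 530.
So Yuma→M carries 20 crates.

20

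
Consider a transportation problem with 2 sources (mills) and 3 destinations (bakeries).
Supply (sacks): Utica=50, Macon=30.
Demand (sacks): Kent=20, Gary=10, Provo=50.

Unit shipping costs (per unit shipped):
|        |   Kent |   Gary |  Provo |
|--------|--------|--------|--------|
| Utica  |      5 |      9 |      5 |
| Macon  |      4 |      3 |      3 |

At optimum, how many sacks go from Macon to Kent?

Optimal shipments:
  Utica→Kent: 20 × 5 = 100
  Utica→Provo: 30 × 5 = 150
  Macon→Gary: 10 × 3 = 30
  Macon→Provo: 20 × 3 = 60
Total cost = 340.
The route Macon→Kent is not used.

0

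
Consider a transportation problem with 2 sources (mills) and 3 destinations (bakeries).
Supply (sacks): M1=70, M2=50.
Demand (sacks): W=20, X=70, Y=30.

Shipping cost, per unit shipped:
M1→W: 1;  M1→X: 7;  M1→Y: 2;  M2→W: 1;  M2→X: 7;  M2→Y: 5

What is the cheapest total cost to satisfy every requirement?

Optimal allocation:
  M1 to W: 20 × 1 = 20
  M1 to X: 20 × 7 = 140
  M1 to Y: 30 × 2 = 60
  M2 to X: 50 × 7 = 350
Total = 20 + 140 + 60 + 350 = 570.

570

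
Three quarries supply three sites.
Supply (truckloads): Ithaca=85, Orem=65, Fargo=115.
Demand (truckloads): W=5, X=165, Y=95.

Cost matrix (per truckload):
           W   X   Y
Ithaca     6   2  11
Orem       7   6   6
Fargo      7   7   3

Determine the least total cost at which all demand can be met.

An optimal shipping plan:
  Ithaca–X: 85 × 2 = 170
  Orem–X: 65 × 6 = 390
  Fargo–W: 5 × 7 = 35
  Fargo–X: 15 × 7 = 105
  Fargo–Y: 95 × 3 = 285
Total = 170 + 390 + 35 + 105 + 285 = 985.
(Supply check: Ithaca ships 85; Orem ships 65; Fargo ships 115.)

985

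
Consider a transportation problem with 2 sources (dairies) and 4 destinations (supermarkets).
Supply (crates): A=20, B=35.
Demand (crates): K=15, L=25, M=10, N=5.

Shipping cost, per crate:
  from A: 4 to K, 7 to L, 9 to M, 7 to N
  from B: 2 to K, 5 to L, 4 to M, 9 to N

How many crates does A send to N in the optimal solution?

5

The minimum-cost plan:
  A->L: 15 × 7 = 105
  A->N: 5 × 7 = 35
  B->K: 15 × 2 = 30
  B->L: 10 × 5 = 50
  B->M: 10 × 4 = 40
Total cost = 260.
So A→N carries 5 crates.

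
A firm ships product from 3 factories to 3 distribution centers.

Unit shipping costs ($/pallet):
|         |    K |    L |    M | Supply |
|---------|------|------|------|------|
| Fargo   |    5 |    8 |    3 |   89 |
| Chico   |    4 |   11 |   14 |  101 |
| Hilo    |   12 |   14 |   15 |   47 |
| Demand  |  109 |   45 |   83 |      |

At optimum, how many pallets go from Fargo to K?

Solving gives:
  Fargo->K: 6 × $5 = $30
  Fargo->M: 83 × $3 = $249
  Chico->K: 101 × $4 = $404
  Hilo->K: 2 × $12 = $24
  Hilo->L: 45 × $14 = $630
Total cost = $1337.
So Fargo→K carries 6 pallets.

6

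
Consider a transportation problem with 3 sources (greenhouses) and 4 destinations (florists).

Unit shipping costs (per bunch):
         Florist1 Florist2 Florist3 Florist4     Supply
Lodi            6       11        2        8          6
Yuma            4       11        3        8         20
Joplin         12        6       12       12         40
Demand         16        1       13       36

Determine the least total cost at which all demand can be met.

An optimal shipping plan:
  Lodi->Florist3: 6 bunches
  Yuma->Florist1: 13 bunches
  Yuma->Florist3: 7 bunches
  Joplin->Florist1: 3 bunches
  Joplin->Florist2: 1 bunches
  Joplin->Florist4: 36 bunches
Total cost = 559.
(Supply check: Lodi ships 6; Yuma ships 20; Joplin ships 40.)

559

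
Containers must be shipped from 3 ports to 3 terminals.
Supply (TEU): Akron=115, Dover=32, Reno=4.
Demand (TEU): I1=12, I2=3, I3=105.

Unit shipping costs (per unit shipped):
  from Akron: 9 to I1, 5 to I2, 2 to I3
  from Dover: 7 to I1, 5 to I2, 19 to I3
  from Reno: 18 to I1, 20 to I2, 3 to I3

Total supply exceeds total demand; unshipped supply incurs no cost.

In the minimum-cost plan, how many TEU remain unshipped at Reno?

An optimal plan:
  Akron->I2: 3 × 5 = 15
  Akron->I3: 105 × 2 = 210
  Dover->I1: 12 × 7 = 84
Total cost = 309.
Reno ships 0 of its 4, leaving 4.

4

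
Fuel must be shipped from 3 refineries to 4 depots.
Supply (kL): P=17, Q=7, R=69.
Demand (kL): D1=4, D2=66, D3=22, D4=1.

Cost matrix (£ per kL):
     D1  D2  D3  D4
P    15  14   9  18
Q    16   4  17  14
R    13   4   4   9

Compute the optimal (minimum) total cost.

486

One minimum-cost allocation:
  P–D1: 4 × £15 = £60
  P–D3: 13 × £9 = £117
  Q–D2: 7 × £4 = £28
  R–D2: 59 × £4 = £236
  R–D3: 9 × £4 = £36
  R–D4: 1 × £9 = £9
Total = 60 + 117 + 28 + 236 + 36 + 9 = £486.
(Supply check: P ships 17; Q ships 7; R ships 69.)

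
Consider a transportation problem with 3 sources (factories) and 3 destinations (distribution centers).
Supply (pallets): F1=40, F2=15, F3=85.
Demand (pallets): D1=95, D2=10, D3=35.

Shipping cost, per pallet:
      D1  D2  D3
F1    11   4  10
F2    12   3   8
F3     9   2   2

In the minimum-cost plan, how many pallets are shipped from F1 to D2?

The minimum-cost plan:
  F1->D1: 40 × 11 = 440
  F2->D1: 5 × 12 = 60
  F2->D2: 10 × 3 = 30
  F3->D1: 50 × 9 = 450
  F3->D3: 35 × 2 = 70
Total cost = 1050.
The route F1→D2 is not used.

0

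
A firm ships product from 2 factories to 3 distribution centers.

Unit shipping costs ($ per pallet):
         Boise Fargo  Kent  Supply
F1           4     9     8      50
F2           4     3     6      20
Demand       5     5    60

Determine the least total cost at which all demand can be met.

485

A cheapest plan:
  F1→Boise: 5 pallets
  F1→Kent: 45 pallets
  F2→Fargo: 5 pallets
  F2→Kent: 15 pallets
Total cost = $485.
(Supply check: F1 ships 50; F2 ships 20.)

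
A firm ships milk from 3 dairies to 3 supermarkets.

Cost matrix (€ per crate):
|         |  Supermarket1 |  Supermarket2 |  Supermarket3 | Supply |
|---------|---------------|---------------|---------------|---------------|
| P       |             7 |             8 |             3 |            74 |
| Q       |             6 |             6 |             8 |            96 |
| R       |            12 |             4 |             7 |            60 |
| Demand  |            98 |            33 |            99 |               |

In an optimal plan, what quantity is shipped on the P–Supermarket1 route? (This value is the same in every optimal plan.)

2

Optimal shipments:
  P→Supermarket1: 2 × €7 = €14
  P→Supermarket3: 72 × €3 = €216
  Q→Supermarket1: 96 × €6 = €576
  R→Supermarket2: 33 × €4 = €132
  R→Supermarket3: 27 × €7 = €189
Total cost = €1127.
So P→Supermarket1 carries 2 crates.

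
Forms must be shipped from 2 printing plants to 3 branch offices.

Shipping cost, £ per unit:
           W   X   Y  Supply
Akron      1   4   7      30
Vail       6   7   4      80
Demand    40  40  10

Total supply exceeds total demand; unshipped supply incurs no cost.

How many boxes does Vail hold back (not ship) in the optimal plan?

20

Minimum-cost shipments:
  Akron–W: 30 × £1 = £30
  Vail–W: 10 × £6 = £60
  Vail–X: 40 × £7 = £280
  Vail–Y: 10 × £4 = £40
Total cost = £410.
Vail ships 60 of its 80, leaving 20.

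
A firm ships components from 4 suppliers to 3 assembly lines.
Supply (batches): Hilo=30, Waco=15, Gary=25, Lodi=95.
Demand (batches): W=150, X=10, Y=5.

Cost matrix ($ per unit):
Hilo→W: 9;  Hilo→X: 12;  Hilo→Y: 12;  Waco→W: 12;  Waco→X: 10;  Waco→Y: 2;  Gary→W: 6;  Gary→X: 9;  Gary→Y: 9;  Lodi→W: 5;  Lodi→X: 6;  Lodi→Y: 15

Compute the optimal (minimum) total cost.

Optimal allocation:
  Hilo–W: 30 × $9 = $270
  Waco–X: 10 × $10 = $100
  Waco–Y: 5 × $2 = $10
  Gary–W: 25 × $6 = $150
  Lodi–W: 95 × $5 = $475
Total = 270 + 100 + 10 + 150 + 475 = $1005.
(Supply check: Hilo ships 30; Waco ships 15; Gary ships 25; Lodi ships 95.)

1005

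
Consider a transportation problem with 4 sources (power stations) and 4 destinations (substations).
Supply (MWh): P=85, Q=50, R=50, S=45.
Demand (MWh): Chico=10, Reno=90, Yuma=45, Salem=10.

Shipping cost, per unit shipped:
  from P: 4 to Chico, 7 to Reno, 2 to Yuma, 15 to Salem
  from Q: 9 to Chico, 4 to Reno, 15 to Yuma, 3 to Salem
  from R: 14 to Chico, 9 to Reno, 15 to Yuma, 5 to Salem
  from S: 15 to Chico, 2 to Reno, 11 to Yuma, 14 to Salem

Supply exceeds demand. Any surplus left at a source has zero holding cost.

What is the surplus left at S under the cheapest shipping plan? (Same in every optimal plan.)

Minimum-cost shipments:
  P->Chico: 10 × 4 = 40
  P->Yuma: 45 × 2 = 90
  Q->Reno: 45 × 4 = 180
  Q->Salem: 5 × 3 = 15
  R->Salem: 5 × 5 = 25
  S->Reno: 45 × 2 = 90
Total cost = 440.
S ships 45 of its 45, leaving 0.

0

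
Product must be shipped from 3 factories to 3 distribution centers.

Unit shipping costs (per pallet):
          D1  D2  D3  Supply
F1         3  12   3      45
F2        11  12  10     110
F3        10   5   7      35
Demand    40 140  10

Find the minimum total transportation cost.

Optimal allocation:
  F1->D1: 40 × 3 = 120
  F1->D3: 5 × 3 = 15
  F2->D2: 105 × 12 = 1260
  F2->D3: 5 × 10 = 50
  F3->D2: 35 × 5 = 175
Total = 120 + 15 + 1260 + 50 + 175 = 1620.
(Supply check: F1 ships 45; F2 ships 110; F3 ships 35.)

1620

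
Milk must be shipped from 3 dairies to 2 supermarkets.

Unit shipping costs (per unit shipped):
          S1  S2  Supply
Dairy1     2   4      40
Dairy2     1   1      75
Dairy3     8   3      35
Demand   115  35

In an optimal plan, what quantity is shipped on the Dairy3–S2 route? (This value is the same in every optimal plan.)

Optimal shipments:
  Dairy1 to S1: 40 × 2 = 80
  Dairy2 to S1: 75 × 1 = 75
  Dairy3 to S2: 35 × 3 = 105
Total cost = 260.
So Dairy3→S2 carries 35 crates.

35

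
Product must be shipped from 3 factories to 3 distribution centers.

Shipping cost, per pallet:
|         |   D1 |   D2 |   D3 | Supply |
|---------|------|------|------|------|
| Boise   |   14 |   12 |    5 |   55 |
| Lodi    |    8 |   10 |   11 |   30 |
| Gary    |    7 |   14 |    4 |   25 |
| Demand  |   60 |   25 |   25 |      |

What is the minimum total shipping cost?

A cheapest plan:
  Boise->D1: 5 pallets
  Boise->D2: 25 pallets
  Boise->D3: 25 pallets
  Lodi->D1: 30 pallets
  Gary->D1: 25 pallets
Total cost = 910.
(Supply check: Boise ships 55; Lodi ships 30; Gary ships 25.)

910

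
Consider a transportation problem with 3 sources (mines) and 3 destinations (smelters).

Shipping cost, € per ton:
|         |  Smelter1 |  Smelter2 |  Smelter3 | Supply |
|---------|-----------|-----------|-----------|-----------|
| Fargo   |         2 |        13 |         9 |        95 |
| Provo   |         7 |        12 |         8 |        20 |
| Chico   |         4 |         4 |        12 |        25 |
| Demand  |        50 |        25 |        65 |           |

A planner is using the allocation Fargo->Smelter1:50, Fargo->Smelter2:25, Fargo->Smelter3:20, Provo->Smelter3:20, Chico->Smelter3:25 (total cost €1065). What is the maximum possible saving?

300

Current plan cost = 50·2 + 25·13 + 20·9 + 20·8 + 25·12 = €1065.
Optimal plan:
  Fargo->Smelter1: 50 × €2 = €100
  Fargo->Smelter3: 45 × €9 = €405
  Provo->Smelter3: 20 × €8 = €160
  Chico->Smelter2: 25 × €4 = €100
Optimal cost = €765.
Saving = 1065 − 765 = €300.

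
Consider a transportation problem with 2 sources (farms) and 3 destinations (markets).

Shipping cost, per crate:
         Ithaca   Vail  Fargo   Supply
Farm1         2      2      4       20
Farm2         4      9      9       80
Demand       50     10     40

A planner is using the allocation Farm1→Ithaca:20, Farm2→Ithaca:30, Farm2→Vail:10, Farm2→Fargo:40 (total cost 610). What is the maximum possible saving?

80

Current plan cost = 20·2 + 30·4 + 10·9 + 40·9 = 610.
Optimal plan:
  Farm1→Vail: 10 crates
  Farm1→Fargo: 10 crates
  Farm2→Ithaca: 50 crates
  Farm2→Fargo: 30 crates
Optimal cost = 530.
Saving = 610 − 530 = 80.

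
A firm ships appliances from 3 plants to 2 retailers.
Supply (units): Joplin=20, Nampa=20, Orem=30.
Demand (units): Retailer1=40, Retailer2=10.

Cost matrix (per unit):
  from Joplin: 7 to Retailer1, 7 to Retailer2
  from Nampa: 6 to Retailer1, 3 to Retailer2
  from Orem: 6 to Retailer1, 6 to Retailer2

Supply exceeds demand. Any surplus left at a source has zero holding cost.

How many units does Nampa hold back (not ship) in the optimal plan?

Minimum-cost shipments:
  Nampa–Retailer1: 10 × 6 = 60
  Nampa–Retailer2: 10 × 3 = 30
  Orem–Retailer1: 30 × 6 = 180
Total cost = 270.
Nampa ships 20 of its 20, leaving 0.

0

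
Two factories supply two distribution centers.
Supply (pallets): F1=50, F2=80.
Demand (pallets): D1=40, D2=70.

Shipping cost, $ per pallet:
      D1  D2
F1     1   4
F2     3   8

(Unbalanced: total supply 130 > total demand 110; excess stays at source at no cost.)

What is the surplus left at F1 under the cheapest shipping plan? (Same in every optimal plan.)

An optimal plan:
  F1→D2: 50 pallets
  F2→D1: 40 pallets
  F2→D2: 20 pallets
Total cost = $480.
F1 ships 50 of its 50, leaving 0.

0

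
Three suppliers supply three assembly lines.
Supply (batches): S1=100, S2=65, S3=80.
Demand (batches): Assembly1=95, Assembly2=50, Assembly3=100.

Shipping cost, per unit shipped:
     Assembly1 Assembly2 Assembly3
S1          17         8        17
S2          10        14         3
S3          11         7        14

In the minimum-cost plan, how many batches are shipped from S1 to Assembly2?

The minimum-cost plan:
  S1 to Assembly1: 15 × 17 = 255
  S1 to Assembly2: 50 × 8 = 400
  S1 to Assembly3: 35 × 17 = 595
  S2 to Assembly3: 65 × 3 = 195
  S3 to Assembly1: 80 × 11 = 880
Total cost = 2325.
So S1→Assembly2 carries 50 batches.

50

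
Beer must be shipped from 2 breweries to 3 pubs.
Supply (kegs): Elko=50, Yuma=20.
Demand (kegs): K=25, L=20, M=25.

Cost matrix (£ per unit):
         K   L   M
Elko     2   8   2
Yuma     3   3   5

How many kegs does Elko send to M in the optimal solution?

25

Solving gives:
  Elko to K: 25 × £2 = £50
  Elko to M: 25 × £2 = £50
  Yuma to L: 20 × £3 = £60
Total cost = £160.
So Elko→M carries 25 kegs.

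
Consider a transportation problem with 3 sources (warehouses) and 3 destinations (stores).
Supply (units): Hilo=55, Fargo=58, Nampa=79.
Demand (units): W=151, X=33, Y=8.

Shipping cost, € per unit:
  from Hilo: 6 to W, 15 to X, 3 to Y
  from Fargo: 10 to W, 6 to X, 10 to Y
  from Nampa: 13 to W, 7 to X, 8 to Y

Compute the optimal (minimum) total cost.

An optimal shipping plan:
  Hilo–W: 55 × €6 = €330
  Fargo–W: 58 × €10 = €580
  Nampa–W: 38 × €13 = €494
  Nampa–X: 33 × €7 = €231
  Nampa–Y: 8 × €8 = €64
Total = 330 + 580 + 494 + 231 + 64 = €1699.

1699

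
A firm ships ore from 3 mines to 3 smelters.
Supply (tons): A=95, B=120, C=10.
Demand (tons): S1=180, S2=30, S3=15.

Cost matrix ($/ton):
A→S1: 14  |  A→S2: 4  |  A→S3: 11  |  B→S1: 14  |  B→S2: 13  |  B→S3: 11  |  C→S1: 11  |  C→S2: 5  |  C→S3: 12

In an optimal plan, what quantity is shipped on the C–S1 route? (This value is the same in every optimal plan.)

The minimum-cost plan:
  A–S1: 50 × $14 = $700
  A–S2: 30 × $4 = $120
  A–S3: 15 × $11 = $165
  B–S1: 120 × $14 = $1680
  C–S1: 10 × $11 = $110
Total cost = $2775.
So C→S1 carries 10 tons.

10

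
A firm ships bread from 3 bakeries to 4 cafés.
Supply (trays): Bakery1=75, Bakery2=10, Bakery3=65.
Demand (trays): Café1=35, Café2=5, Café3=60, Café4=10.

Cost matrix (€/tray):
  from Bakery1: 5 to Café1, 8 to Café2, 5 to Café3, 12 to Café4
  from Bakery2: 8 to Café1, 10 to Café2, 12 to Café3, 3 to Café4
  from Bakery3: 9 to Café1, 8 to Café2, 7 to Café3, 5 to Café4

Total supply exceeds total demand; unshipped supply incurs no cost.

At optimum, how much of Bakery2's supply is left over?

0

Minimum-cost shipments:
  Bakery1 to Café1: 35 × €5 = €175
  Bakery1 to Café3: 40 × €5 = €200
  Bakery2 to Café4: 10 × €3 = €30
  Bakery3 to Café2: 5 × €8 = €40
  Bakery3 to Café3: 20 × €7 = €140
Total cost = €585.
Bakery2 ships 10 of its 10, leaving 0.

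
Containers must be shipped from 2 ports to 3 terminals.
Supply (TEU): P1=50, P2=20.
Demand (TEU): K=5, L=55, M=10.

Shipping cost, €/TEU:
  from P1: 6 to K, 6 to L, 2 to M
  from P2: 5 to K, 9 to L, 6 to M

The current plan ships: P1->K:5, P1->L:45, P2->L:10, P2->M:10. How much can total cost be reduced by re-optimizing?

30

Current plan cost = 5·6 + 45·6 + 10·9 + 10·6 = €450.
Optimal plan:
  P1–L: 40 TEU
  P1–M: 10 TEU
  P2–K: 5 TEU
  P2–L: 15 TEU
Optimal cost = €420.
Saving = 450 − 420 = €30.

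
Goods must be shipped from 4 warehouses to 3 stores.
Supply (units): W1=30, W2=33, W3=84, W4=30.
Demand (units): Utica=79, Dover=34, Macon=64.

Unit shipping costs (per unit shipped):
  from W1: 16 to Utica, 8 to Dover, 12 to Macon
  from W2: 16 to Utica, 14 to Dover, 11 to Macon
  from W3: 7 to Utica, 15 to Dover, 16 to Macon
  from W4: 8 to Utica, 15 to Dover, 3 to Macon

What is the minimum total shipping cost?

One minimum-cost allocation:
  W1→Dover: 30 units
  W2→Macon: 33 units
  W3→Utica: 79 units
  W3→Dover: 4 units
  W3→Macon: 1 units
  W4→Macon: 30 units
Total cost = 1322.

1322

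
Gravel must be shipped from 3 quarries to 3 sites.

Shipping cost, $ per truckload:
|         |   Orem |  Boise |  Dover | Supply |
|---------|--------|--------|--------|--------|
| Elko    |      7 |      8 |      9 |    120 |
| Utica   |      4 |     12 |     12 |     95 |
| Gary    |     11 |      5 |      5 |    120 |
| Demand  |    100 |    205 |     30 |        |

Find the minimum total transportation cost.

Optimal allocation:
  Elko→Orem: 5 truckloads
  Elko→Boise: 115 truckloads
  Utica→Orem: 95 truckloads
  Gary→Boise: 90 truckloads
  Gary→Dover: 30 truckloads
Total cost = $1935.

1935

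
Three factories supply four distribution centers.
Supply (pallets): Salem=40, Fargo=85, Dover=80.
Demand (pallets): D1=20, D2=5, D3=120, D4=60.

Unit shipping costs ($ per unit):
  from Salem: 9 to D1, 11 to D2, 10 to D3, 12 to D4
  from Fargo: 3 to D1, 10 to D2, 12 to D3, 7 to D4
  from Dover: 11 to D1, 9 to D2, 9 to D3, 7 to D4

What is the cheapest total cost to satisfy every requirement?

1650

A cheapest plan:
  Salem–D3: 40 × $10 = $400
  Fargo–D1: 20 × $3 = $60
  Fargo–D2: 5 × $10 = $50
  Fargo–D4: 60 × $7 = $420
  Dover–D3: 80 × $9 = $720
Total = 400 + 60 + 50 + 420 + 720 = $1650.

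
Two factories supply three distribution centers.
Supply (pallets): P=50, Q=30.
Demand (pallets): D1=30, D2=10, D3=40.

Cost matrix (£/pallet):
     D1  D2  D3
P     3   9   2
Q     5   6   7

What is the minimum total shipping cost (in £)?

Optimal allocation:
  P to D1: 10 pallets
  P to D3: 40 pallets
  Q to D1: 20 pallets
  Q to D2: 10 pallets
Total cost = £270.
(Supply check: P ships 50; Q ships 30.)

270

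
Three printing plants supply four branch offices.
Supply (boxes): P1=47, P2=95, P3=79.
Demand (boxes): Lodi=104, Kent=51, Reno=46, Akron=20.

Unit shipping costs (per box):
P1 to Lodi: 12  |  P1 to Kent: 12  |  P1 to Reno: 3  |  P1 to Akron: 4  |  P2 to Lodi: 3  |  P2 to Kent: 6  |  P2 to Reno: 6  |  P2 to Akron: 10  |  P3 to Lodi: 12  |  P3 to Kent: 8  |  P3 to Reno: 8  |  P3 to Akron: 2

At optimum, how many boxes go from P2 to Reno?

0

Optimal shipments:
  P1->Lodi: 1 × 12 = 12
  P1->Reno: 46 × 3 = 138
  P2->Lodi: 95 × 3 = 285
  P3->Lodi: 8 × 12 = 96
  P3->Kent: 51 × 8 = 408
  P3->Akron: 20 × 2 = 40
Total cost = 979.
The route P2→Reno is not used.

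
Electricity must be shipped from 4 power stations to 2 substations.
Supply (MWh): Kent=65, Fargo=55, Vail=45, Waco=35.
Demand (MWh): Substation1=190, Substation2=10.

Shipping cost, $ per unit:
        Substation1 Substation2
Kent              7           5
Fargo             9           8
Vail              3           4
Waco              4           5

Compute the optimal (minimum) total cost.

1205

One minimum-cost allocation:
  Kent to Substation1: 55 × $7 = $385
  Kent to Substation2: 10 × $5 = $50
  Fargo to Substation1: 55 × $9 = $495
  Vail to Substation1: 45 × $3 = $135
  Waco to Substation1: 35 × $4 = $140
Total = 385 + 50 + 495 + 135 + 140 = $1205.
(Supply check: Kent ships 65; Fargo ships 55; Vail ships 45; Waco ships 35.)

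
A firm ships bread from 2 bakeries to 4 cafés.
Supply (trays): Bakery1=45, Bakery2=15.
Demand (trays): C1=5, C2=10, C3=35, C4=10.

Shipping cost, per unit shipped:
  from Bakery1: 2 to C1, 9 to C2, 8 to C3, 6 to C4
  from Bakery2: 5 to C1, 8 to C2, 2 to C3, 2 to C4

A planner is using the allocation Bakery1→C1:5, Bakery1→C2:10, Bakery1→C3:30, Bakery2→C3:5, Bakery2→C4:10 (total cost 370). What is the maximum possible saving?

20

Current plan cost = 5·2 + 10·9 + 30·8 + 5·2 + 10·2 = 370.
Optimal plan:
  Bakery1–C1: 5 trays
  Bakery1–C2: 10 trays
  Bakery1–C3: 20 trays
  Bakery1–C4: 10 trays
  Bakery2–C3: 15 trays
Optimal cost = 350.
Saving = 370 − 350 = 20.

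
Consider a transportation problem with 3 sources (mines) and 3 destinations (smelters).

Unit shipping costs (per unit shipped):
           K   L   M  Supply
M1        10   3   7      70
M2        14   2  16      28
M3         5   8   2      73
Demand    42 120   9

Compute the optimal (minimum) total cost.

A cheapest plan:
  M1 to L: 70 × 3 = 210
  M2 to L: 28 × 2 = 56
  M3 to K: 42 × 5 = 210
  M3 to L: 22 × 8 = 176
  M3 to M: 9 × 2 = 18
Total = 210 + 56 + 210 + 176 + 18 = 670.

670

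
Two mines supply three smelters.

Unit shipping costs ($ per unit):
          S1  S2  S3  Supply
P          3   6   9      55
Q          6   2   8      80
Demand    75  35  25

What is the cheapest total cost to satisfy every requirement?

555

An optimal shipping plan:
  P to S1: 55 × $3 = $165
  Q to S1: 20 × $6 = $120
  Q to S2: 35 × $2 = $70
  Q to S3: 25 × $8 = $200
Total = 165 + 120 + 70 + 200 = $555.
(Supply check: P ships 55; Q ships 80.)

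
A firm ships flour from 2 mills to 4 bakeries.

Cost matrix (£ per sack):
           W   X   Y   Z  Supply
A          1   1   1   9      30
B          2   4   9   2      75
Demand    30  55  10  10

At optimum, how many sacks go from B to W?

30

Optimal shipments:
  A to X: 20 × £1 = £20
  A to Y: 10 × £1 = £10
  B to W: 30 × £2 = £60
  B to X: 35 × £4 = £140
  B to Z: 10 × £2 = £20
Total cost = £250.
So B→W carries 30 sacks.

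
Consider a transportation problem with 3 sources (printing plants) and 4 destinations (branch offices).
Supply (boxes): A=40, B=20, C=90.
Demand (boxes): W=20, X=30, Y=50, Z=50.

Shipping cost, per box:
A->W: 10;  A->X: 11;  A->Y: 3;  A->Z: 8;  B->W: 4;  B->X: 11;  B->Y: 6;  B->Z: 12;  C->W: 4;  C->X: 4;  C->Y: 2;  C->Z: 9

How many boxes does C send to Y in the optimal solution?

50

Optimal shipments:
  A->Z: 40 boxes
  B->W: 20 boxes
  C->X: 30 boxes
  C->Y: 50 boxes
  C->Z: 10 boxes
Total cost = 710.
So C→Y carries 50 boxes.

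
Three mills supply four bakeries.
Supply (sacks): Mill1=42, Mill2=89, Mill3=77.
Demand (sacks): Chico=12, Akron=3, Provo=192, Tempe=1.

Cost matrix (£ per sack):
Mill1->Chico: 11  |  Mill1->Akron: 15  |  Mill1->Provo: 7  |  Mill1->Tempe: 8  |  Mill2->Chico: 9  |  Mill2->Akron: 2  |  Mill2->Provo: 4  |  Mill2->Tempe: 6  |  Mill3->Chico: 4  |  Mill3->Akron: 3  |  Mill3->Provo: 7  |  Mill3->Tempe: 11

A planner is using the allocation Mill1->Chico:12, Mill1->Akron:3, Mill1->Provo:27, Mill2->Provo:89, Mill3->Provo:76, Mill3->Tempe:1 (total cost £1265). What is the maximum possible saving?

123

Current plan cost = 12·11 + 3·15 + 27·7 + 89·4 + 76·7 + 1·11 = £1265.
Optimal plan:
  Mill1->Provo: 41 sacks
  Mill1->Tempe: 1 sacks
  Mill2->Provo: 89 sacks
  Mill3->Chico: 12 sacks
  Mill3->Akron: 3 sacks
  Mill3->Provo: 62 sacks
Optimal cost = £1142.
Saving = 1265 − 1142 = £123.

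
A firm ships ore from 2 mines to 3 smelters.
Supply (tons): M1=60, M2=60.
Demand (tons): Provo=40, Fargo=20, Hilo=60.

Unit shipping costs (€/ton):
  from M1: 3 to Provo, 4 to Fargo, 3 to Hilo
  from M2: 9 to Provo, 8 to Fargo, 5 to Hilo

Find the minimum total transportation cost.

500

One minimum-cost allocation:
  M1 to Provo: 40 × €3 = €120
  M1 to Fargo: 20 × €4 = €80
  M2 to Hilo: 60 × €5 = €300
Total = 120 + 80 + 300 = €500.
(Supply check: M1 ships 60; M2 ships 60.)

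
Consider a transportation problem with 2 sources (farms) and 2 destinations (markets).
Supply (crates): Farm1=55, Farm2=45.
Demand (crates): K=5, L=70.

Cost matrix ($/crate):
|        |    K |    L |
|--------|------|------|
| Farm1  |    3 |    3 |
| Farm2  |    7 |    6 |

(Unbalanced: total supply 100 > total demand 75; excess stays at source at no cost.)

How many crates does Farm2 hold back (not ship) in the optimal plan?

Minimum-cost shipments:
  Farm1 to K: 5 × $3 = $15
  Farm1 to L: 50 × $3 = $150
  Farm2 to L: 20 × $6 = $120
Total cost = $285.
Farm2 ships 20 of its 45, leaving 25.

25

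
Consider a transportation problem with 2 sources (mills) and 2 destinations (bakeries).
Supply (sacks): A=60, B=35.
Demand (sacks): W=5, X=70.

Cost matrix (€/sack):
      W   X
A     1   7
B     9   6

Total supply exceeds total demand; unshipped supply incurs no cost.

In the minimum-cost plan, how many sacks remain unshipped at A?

Minimum-cost shipments:
  A→W: 5 sacks
  A→X: 35 sacks
  B→X: 35 sacks
Total cost = €460.
A ships 40 of its 60, leaving 20.

20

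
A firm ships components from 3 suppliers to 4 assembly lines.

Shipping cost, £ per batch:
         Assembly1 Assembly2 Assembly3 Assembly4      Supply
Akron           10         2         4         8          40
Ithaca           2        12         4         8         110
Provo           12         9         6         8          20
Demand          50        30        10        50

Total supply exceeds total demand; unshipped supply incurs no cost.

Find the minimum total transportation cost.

One minimum-cost allocation:
  Akron->Assembly2: 30 batches
  Akron->Assembly3: 10 batches
  Ithaca->Assembly1: 50 batches
  Ithaca->Assembly4: 30 batches
  Provo->Assembly4: 20 batches
Total cost = £600.

600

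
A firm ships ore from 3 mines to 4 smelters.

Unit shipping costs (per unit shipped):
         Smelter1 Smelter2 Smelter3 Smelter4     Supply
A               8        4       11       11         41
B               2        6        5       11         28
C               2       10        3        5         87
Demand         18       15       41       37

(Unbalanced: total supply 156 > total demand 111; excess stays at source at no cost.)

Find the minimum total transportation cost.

404

An optimal shipping plan:
  A->Smelter2: 15 × 4 = 60
  B->Smelter1: 18 × 2 = 36
  C->Smelter3: 41 × 3 = 123
  C->Smelter4: 37 × 5 = 185
Total = 60 + 36 + 123 + 185 = 404.
(Supply check: A ships 15; B ships 18; C ships 78.)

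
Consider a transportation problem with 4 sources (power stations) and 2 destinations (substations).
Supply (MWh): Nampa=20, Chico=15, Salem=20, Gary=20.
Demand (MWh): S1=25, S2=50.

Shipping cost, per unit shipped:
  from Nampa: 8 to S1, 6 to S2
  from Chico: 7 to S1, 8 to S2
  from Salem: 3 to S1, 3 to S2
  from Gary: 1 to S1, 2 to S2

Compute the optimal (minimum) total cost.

One minimum-cost allocation:
  Nampa to S2: 20 × 6 = 120
  Chico to S1: 15 × 7 = 105
  Salem to S2: 20 × 3 = 60
  Gary to S1: 10 × 1 = 10
  Gary to S2: 10 × 2 = 20
Total = 120 + 105 + 60 + 10 + 20 = 315.
(Supply check: Nampa ships 20; Chico ships 15; Salem ships 20; Gary ships 20.)

315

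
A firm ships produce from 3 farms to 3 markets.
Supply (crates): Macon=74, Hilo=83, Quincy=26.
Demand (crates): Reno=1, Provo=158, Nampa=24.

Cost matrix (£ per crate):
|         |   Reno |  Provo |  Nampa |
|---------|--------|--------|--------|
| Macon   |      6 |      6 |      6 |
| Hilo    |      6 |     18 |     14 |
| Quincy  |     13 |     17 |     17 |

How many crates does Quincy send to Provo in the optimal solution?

The minimum-cost plan:
  Macon–Provo: 74 × £6 = £444
  Hilo–Reno: 1 × £6 = £6
  Hilo–Provo: 58 × £18 = £1044
  Hilo–Nampa: 24 × £14 = £336
  Quincy–Provo: 26 × £17 = £442
Total cost = £2272.
So Quincy→Provo carries 26 crates.

26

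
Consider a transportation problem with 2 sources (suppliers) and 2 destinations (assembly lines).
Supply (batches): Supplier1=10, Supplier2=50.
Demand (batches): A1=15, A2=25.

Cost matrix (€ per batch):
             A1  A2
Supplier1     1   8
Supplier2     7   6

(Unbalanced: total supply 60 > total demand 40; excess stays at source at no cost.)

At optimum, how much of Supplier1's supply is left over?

An optimal plan:
  Supplier1 to A1: 10 × €1 = €10
  Supplier2 to A1: 5 × €7 = €35
  Supplier2 to A2: 25 × €6 = €150
Total cost = €195.
Supplier1 ships 10 of its 10, leaving 0.

0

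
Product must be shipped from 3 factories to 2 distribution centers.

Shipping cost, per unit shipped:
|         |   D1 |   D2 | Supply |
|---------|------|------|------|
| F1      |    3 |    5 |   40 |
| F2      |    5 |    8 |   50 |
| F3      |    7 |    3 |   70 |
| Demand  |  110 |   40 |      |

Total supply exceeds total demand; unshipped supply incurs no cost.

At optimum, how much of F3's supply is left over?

An optimal plan:
  F1 to D1: 40 × 3 = 120
  F2 to D1: 50 × 5 = 250
  F3 to D1: 20 × 7 = 140
  F3 to D2: 40 × 3 = 120
Total cost = 630.
F3 ships 60 of its 70, leaving 10.

10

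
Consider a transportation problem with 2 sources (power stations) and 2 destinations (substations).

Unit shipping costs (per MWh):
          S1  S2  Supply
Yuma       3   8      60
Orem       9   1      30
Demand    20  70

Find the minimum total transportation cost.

410

Optimal allocation:
  Yuma–S1: 20 × 3 = 60
  Yuma–S2: 40 × 8 = 320
  Orem–S2: 30 × 1 = 30
Total = 60 + 320 + 30 = 410.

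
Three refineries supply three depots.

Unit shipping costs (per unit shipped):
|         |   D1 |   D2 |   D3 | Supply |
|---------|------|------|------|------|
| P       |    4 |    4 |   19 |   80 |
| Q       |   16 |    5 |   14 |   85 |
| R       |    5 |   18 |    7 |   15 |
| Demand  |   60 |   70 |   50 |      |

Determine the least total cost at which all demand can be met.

1165

Optimal allocation:
  P–D1: 60 × 4 = 240
  P–D2: 20 × 4 = 80
  Q–D2: 50 × 5 = 250
  Q–D3: 35 × 14 = 490
  R–D3: 15 × 7 = 105
Total = 240 + 80 + 250 + 490 + 105 = 1165.
(Supply check: P ships 80; Q ships 85; R ships 15.)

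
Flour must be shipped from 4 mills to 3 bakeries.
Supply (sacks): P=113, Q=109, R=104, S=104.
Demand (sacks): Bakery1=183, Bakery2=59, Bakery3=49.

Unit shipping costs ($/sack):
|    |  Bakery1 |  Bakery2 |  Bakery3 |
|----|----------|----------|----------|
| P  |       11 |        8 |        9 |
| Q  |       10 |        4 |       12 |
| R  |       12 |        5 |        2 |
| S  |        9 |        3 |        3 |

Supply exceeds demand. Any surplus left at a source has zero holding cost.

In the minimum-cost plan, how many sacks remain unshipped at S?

Minimum-cost shipments:
  P→Bakery1: 29 × $11 = $319
  Q→Bakery1: 109 × $10 = $1090
  R→Bakery3: 49 × $2 = $98
  S→Bakery1: 45 × $9 = $405
  S→Bakery2: 59 × $3 = $177
Total cost = $2089.
S ships 104 of its 104, leaving 0.

0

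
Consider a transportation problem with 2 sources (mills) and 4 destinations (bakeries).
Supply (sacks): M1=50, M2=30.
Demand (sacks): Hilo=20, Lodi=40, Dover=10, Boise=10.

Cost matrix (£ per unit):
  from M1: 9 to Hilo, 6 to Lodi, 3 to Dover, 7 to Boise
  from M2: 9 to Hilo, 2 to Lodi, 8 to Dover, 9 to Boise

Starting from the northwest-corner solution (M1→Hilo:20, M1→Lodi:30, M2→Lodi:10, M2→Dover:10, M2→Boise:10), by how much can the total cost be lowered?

Current plan cost = 20·9 + 30·6 + 10·2 + 10·8 + 10·9 = £550.
Optimal plan:
  M1→Hilo: 20 × £9 = £180
  M1→Lodi: 10 × £6 = £60
  M1→Dover: 10 × £3 = £30
  M1→Boise: 10 × £7 = £70
  M2→Lodi: 30 × £2 = £60
Optimal cost = £400.
Saving = 550 − 400 = £150.

150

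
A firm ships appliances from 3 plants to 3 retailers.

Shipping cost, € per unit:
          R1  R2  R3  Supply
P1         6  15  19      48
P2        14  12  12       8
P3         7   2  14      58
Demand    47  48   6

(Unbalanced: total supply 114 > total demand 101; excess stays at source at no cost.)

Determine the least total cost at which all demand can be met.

Optimal allocation:
  P1→R1: 47 units
  P2→R3: 6 units
  P3→R2: 48 units
Total cost = €450.

450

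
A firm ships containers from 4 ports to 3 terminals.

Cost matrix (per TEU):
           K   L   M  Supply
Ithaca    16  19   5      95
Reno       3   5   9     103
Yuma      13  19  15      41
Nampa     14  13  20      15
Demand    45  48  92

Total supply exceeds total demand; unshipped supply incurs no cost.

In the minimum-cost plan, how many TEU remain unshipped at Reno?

10

An optimal plan:
  Ithaca to M: 92 × 5 = 460
  Reno to K: 45 × 3 = 135
  Reno to L: 48 × 5 = 240
Total cost = 835.
Reno ships 93 of its 103, leaving 10.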